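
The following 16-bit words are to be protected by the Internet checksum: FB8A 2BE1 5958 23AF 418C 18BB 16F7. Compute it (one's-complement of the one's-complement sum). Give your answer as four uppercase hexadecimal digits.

One's-complement addition (fold any carry out of bit 15 back into bit 0):
  0xFB8A + 0x2BE1 = 0x1276B → wrap carry → 0x276C
  0x276C + 0x5958 = 0x080C4
  0x80C4 + 0x23AF = 0x0A473
  0xA473 + 0x418C = 0x0E5FF
  0xE5FF + 0x18BB = 0x0FEBA
  0xFEBA + 0x16F7 = 0x115B1 → wrap carry → 0x15B2
One's-complement sum = 0x15B2.
Checksum = ~0x15B2 & 0xFFFF = 0xEA4D.

EA4D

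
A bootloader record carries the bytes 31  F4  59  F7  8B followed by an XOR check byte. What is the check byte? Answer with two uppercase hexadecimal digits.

E0

XOR the bytes together:
  start with 0x31
  0x31 ⊕ 0xF4 = 0xC5
  0xC5 ⊕ 0x59 = 0x9C
  0x9C ⊕ 0xF7 = 0x6B
  0x6B ⊕ 0x8B = 0xE0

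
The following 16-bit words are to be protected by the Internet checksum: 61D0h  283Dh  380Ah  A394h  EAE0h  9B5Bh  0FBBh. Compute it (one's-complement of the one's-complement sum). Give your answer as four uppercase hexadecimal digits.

One's-complement addition (fold any carry out of bit 15 back into bit 0):
  0x61D0 + 0x283D = 0x08A0D
  0x8A0D + 0x380A = 0x0C217
  0xC217 + 0xA394 = 0x165AB → wrap carry → 0x65AC
  0x65AC + 0xEAE0 = 0x1508C → wrap carry → 0x508D
  0x508D + 0x9B5B = 0x0EBE8
  0xEBE8 + 0x0FBB = 0x0FBA3
One's-complement sum = 0xFBA3.
Checksum = ~0xFBA3 & 0xFFFF = 0x045C.

045C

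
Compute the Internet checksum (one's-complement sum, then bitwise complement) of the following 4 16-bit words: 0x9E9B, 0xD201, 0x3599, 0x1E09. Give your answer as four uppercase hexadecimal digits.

3BC0

One's-complement addition (fold any carry out of bit 15 back into bit 0):
  0x9E9B + 0xD201 = 0x1709C → wrap carry → 0x709D
  0x709D + 0x3599 = 0x0A636
  0xA636 + 0x1E09 = 0x0C43F
One's-complement sum = 0xC43F.
Checksum = ~0xC43F & 0xFFFF = 0x3BC0.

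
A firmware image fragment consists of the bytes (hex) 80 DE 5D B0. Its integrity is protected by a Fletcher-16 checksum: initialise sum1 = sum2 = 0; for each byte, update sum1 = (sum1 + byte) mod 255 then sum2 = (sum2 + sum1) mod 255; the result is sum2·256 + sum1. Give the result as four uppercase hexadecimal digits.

Running sums (mod 255):
  after byte 0 (80): sum1=128, sum2=128
  after byte 1 (DE): sum1=95, sum2=223
  after byte 2 (5D): sum1=188, sum2=156
  after byte 3 (B0): sum1=109, sum2=10
Checksum = sum2·256 + sum1 = 10·256 + 109 = 2669 = 0x0A6D.

0A6D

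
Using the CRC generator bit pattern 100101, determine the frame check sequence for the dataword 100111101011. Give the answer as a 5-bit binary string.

Append 5 zeros: 10011110101100000. Divide by 100101 (XOR where the leading bit is 1):
  pos 0: 100111 XOR 100101 = 000010
  pos 4: 101010 XOR 100101 = 001111
  pos 6: 111111 XOR 100101 = 011010
  pos 7: 110100 XOR 100101 = 010001
  pos 8: 100010 XOR 100101 = 000111
  pos 11: 111000 XOR 100101 = 011101
Remainder (last 5 bits) = 11101. This is the CRC / FCS.

11101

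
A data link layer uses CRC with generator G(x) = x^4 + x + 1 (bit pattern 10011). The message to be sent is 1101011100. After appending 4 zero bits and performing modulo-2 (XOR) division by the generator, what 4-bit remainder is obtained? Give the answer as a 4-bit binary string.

0111

Append 4 zeros: 11010111000000. Divide by 10011 (XOR where the leading bit is 1):
  pos 0: 11010 XOR 10011 = 01001
  pos 1: 10011 XOR 10011 = 00000
  pos 6: 11000 XOR 10011 = 01011
  pos 7: 10110 XOR 10011 = 00101
  pos 9: 10100 XOR 10011 = 00111
Remainder (last 4 bits) = 0111. This is the CRC / FCS.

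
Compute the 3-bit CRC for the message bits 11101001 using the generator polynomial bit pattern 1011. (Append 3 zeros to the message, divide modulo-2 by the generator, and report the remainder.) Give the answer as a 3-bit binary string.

011

Append 3 zeros: 11101001000. Divide by 1011 (XOR where the leading bit is 1):
  pos 0: 1110 XOR 1011 = 0101
  pos 1: 1011 XOR 1011 = 0000
  pos 7: 1000 XOR 1011 = 0011
Remainder (last 3 bits) = 011. This is the CRC / FCS.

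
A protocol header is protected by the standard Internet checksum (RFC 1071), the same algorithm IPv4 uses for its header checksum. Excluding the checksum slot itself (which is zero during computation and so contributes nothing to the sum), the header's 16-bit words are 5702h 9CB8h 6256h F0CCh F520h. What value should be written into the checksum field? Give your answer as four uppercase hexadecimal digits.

One's-complement addition (fold any carry out of bit 15 back into bit 0):
  0x5702 + 0x9CB8 = 0x0F3BA
  0xF3BA + 0x6256 = 0x15610 → wrap carry → 0x5611
  0x5611 + 0xF0CC = 0x146DD → wrap carry → 0x46DE
  0x46DE + 0xF520 = 0x13BFE → wrap carry → 0x3BFF
One's-complement sum = 0x3BFF.
Checksum = ~0x3BFF & 0xFFFF = 0xC400.

C400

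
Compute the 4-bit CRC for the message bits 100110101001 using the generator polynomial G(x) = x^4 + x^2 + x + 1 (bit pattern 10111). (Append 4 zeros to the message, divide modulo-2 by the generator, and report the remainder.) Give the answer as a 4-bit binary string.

1001

Append 4 zeros: 1001101010010000. Divide by 10111 (XOR where the leading bit is 1):
  pos 0: 10011 XOR 10111 = 00100
  pos 2: 10001 XOR 10111 = 00110
  pos 4: 11001 XOR 10111 = 01110
  pos 5: 11100 XOR 10111 = 01011
  pos 6: 10110 XOR 10111 = 00001
  pos 10: 11000 XOR 10111 = 01111
  pos 11: 11110 XOR 10111 = 01001
Remainder (last 4 bits) = 1001. This is the CRC / FCS.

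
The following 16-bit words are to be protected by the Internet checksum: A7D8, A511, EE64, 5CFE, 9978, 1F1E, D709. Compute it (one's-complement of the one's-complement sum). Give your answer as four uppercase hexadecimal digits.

One's-complement addition (fold any carry out of bit 15 back into bit 0):
  0xA7D8 + 0xA511 = 0x14CE9 → wrap carry → 0x4CEA
  0x4CEA + 0xEE64 = 0x13B4E → wrap carry → 0x3B4F
  0x3B4F + 0x5CFE = 0x0984D
  0x984D + 0x9978 = 0x131C5 → wrap carry → 0x31C6
  0x31C6 + 0x1F1E = 0x050E4
  0x50E4 + 0xD709 = 0x127ED → wrap carry → 0x27EE
One's-complement sum = 0x27EE.
Checksum = ~0x27EE & 0xFFFF = 0xD811.

D811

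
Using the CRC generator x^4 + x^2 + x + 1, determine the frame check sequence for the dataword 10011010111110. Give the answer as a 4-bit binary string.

0111

Append 4 zeros: 100110101111100000. Divide by 10111 (XOR where the leading bit is 1):
  pos 0: 10011 XOR 10111 = 00100
  pos 2: 10001 XOR 10111 = 00110
  pos 4: 11001 XOR 10111 = 01110
  pos 5: 11101 XOR 10111 = 01010
  pos 6: 10101 XOR 10111 = 00010
  pos 9: 10110 XOR 10111 = 00001
  pos 13: 10000 XOR 10111 = 00111
Remainder (last 4 bits) = 0111. This is the CRC / FCS.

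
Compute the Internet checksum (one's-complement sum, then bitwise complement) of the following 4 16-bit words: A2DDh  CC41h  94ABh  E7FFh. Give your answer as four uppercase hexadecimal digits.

1435

One's-complement addition (fold any carry out of bit 15 back into bit 0):
  0xA2DD + 0xCC41 = 0x16F1E → wrap carry → 0x6F1F
  0x6F1F + 0x94AB = 0x103CA → wrap carry → 0x03CB
  0x03CB + 0xE7FF = 0x0EBCA
One's-complement sum = 0xEBCA.
Checksum = ~0xEBCA & 0xFFFF = 0x1435.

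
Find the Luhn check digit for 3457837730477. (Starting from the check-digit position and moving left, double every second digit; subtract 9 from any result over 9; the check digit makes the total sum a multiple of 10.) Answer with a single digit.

Partial digits right→left: 7 7 4 0 3 7 7 3 8 7 5 4 3
Double every second digit counting from the check-digit position (so the 1st, 3rd, 5th, ... of the partial from the right).
  doubled (with −9 where >9): 5 8 6 5 7 1 6 → sum 38
  kept as-is: 7 0 7 3 7 4 → sum 28
Total = 38 + 28 = 66.
Check digit = (10 − (66 mod 10)) mod 10 = 4.

4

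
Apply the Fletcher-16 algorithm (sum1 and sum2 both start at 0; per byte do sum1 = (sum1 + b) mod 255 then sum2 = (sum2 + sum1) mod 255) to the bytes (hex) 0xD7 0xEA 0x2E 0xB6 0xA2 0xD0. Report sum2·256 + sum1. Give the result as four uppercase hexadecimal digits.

981B

Running sums (mod 255):
  after byte 0 (0xD7): sum1=215, sum2=215
  after byte 1 (0xEA): sum1=194, sum2=154
  after byte 2 (0x2E): sum1=240, sum2=139
  after byte 3 (0xB6): sum1=167, sum2=51
  after byte 4 (0xA2): sum1=74, sum2=125
  after byte 5 (0xD0): sum1=27, sum2=152
Checksum = sum2·256 + sum1 = 152·256 + 27 = 38939 = 0x981B.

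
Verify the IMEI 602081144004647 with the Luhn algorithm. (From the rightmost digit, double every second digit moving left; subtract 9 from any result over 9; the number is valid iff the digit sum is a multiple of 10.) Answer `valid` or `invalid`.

valid

From the right, keep odd positions and double even positions (subtract 9 from any doubled value over 9):
  doubled (positions 2,4,...): 8 8 0 8 2 0 0 → sum 26
  kept (positions 1,3,...): 7 6 0 4 1 8 2 6 → sum 34
Total = 60.
60 mod 10 = 0, so the number is valid.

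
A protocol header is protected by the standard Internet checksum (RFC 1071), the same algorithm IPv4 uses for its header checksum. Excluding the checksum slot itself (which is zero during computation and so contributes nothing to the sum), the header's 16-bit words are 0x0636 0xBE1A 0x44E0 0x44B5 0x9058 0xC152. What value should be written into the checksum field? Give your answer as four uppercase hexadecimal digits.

606E

One's-complement addition (fold any carry out of bit 15 back into bit 0):
  0x0636 + 0xBE1A = 0x0C450
  0xC450 + 0x44E0 = 0x10930 → wrap carry → 0x0931
  0x0931 + 0x44B5 = 0x04DE6
  0x4DE6 + 0x9058 = 0x0DE3E
  0xDE3E + 0xC152 = 0x19F90 → wrap carry → 0x9F91
One's-complement sum = 0x9F91.
Checksum = ~0x9F91 & 0xFFFF = 0x606E.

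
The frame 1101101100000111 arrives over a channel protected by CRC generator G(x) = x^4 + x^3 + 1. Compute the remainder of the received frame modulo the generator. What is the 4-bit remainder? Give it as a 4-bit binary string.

Modulo-2 division of 1101101100000111 by 11001:
  pos 0: 11011 XOR 11001 = 00010
  pos 3: 10011 XOR 11001 = 01010
  pos 4: 10100 XOR 11001 = 01101
  pos 5: 11010 XOR 11001 = 00011
  pos 8: 11000 XOR 11001 = 00001
Remainder = 1111 (nonzero — an error is detected).

1111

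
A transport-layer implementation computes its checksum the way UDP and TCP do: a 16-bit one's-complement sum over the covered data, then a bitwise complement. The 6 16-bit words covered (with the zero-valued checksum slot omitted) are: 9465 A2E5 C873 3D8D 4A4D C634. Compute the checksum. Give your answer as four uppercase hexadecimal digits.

B231

One's-complement addition (fold any carry out of bit 15 back into bit 0):
  0x9465 + 0xA2E5 = 0x1374A → wrap carry → 0x374B
  0x374B + 0xC873 = 0x0FFBE
  0xFFBE + 0x3D8D = 0x13D4B → wrap carry → 0x3D4C
  0x3D4C + 0x4A4D = 0x08799
  0x8799 + 0xC634 = 0x14DCD → wrap carry → 0x4DCE
One's-complement sum = 0x4DCE.
Checksum = ~0x4DCE & 0xFFFF = 0xB231.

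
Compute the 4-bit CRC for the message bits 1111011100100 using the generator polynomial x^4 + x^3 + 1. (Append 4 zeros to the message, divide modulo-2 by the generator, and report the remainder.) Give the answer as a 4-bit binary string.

Append 4 zeros: 11110111001000000. Divide by 11001 (XOR where the leading bit is 1):
  pos 0: 11110 XOR 11001 = 00111
  pos 2: 11111 XOR 11001 = 00110
  pos 4: 11010 XOR 11001 = 00011
  pos 7: 11010 XOR 11001 = 00011
  pos 10: 11000 XOR 11001 = 00001
Remainder (last 4 bits) = 0100. This is the CRC / FCS.

0100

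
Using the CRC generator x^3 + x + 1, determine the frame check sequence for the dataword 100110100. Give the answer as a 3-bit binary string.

Append 3 zeros: 100110100000. Divide by 1011 (XOR where the leading bit is 1):
  pos 0: 1001 XOR 1011 = 0010
  pos 2: 1010 XOR 1011 = 0001
  pos 5: 1100 XOR 1011 = 0111
  pos 6: 1110 XOR 1011 = 0101
  pos 7: 1010 XOR 1011 = 0001
Remainder (last 3 bits) = 010. This is the CRC / FCS.

010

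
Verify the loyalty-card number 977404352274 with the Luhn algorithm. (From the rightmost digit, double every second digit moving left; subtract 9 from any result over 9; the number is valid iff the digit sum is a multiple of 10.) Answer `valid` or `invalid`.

invalid

From the right, keep odd positions and double even positions (subtract 9 from any doubled value over 9):
  doubled (positions 2,4,...): 5 4 6 0 5 9 → sum 29
  kept (positions 1,3,...): 4 2 5 4 4 7 → sum 26
Total = 55.
55 mod 10 = 5, so the number is invalid.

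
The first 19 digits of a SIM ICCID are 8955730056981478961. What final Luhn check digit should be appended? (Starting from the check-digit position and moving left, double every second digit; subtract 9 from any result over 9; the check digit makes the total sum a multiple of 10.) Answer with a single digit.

Partial digits right→left: 1 6 9 8 7 4 1 8 9 6 5 0 0 3 7 5 5 9 8
Double every second digit counting from the check-digit position (so the 1st, 3rd, 5th, ... of the partial from the right).
  doubled (with −9 where >9): 2 9 5 2 9 1 0 5 1 7 → sum 41
  kept as-is: 6 8 4 8 6 0 3 5 9 → sum 49
Total = 41 + 49 = 90.
Check digit = (10 − (90 mod 10)) mod 10 = 0.

0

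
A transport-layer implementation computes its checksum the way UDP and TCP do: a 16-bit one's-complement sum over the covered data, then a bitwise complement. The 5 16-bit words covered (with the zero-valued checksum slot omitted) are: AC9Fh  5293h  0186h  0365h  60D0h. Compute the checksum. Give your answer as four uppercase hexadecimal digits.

One's-complement addition (fold any carry out of bit 15 back into bit 0):
  0xAC9F + 0x5293 = 0x0FF32
  0xFF32 + 0x0186 = 0x100B8 → wrap carry → 0x00B9
  0x00B9 + 0x0365 = 0x0041E
  0x041E + 0x60D0 = 0x064EE
One's-complement sum = 0x64EE.
Checksum = ~0x64EE & 0xFFFF = 0x9B11.

9B11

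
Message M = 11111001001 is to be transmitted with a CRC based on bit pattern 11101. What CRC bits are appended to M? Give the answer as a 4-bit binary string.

0001

Append 4 zeros: 111110010010000. Divide by 11101 (XOR where the leading bit is 1):
  pos 0: 11111 XOR 11101 = 00010
  pos 3: 10001 XOR 11101 = 01100
  pos 4: 11000 XOR 11101 = 00101
  pos 6: 10101 XOR 11101 = 01000
  pos 7: 10000 XOR 11101 = 01101
  pos 8: 11010 XOR 11101 = 00111
  pos 10: 11100 XOR 11101 = 00001
Remainder (last 4 bits) = 0001. This is the CRC / FCS.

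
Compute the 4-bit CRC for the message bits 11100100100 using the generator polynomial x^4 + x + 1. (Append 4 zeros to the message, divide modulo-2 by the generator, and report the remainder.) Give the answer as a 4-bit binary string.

1101

Append 4 zeros: 111001001000000. Divide by 10011 (XOR where the leading bit is 1):
  pos 0: 11100 XOR 10011 = 01111
  pos 1: 11111 XOR 10011 = 01100
  pos 2: 11000 XOR 10011 = 01011
  pos 3: 10110 XOR 10011 = 00101
  pos 5: 10110 XOR 10011 = 00101
  pos 7: 10100 XOR 10011 = 00111
  pos 9: 11100 XOR 10011 = 01111
  pos 10: 11110 XOR 10011 = 01101
Remainder (last 4 bits) = 1101. This is the CRC / FCS.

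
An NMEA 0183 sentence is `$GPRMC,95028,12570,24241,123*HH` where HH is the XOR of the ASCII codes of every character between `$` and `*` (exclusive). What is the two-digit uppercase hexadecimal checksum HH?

XOR the ASCII codes of the payload characters:
  'G' = 0x47 → acc = 0x47
  'P' = 0x50 → acc = 0x17
  'R' = 0x52 → acc = 0x45
  'M' = 0x4D → acc = 0x08
  'C' = 0x43 → acc = 0x4B
  ',' = 0x2C → acc = 0x67
  '9' = 0x39 → acc = 0x5E
  '5' = 0x35 → acc = 0x6B
  '0' = 0x30 → acc = 0x5B
  '2' = 0x32 → acc = 0x69
  '8' = 0x38 → acc = 0x51
  ',' = 0x2C → acc = 0x7D
  '1' = 0x31 → acc = 0x4C
  '2' = 0x32 → acc = 0x7E
  '5' = 0x35 → acc = 0x4B
  '7' = 0x37 → acc = 0x7C
  '0' = 0x30 → acc = 0x4C
  ',' = 0x2C → acc = 0x60
  '2' = 0x32 → acc = 0x52
  '4' = 0x34 → acc = 0x66
  '2' = 0x32 → acc = 0x54
  '4' = 0x34 → acc = 0x60
  '1' = 0x31 → acc = 0x51
  ',' = 0x2C → acc = 0x7D
  '1' = 0x31 → acc = 0x4C
  '2' = 0x32 → acc = 0x7E
  '3' = 0x33 → acc = 0x4D
Checksum = 0x4D.

4D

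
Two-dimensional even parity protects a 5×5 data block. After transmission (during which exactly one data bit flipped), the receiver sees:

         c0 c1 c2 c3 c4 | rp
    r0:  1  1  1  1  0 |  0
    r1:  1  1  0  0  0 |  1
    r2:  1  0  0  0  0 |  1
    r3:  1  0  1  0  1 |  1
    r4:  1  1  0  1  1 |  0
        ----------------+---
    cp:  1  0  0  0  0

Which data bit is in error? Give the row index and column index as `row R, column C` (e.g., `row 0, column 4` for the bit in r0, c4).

row 1, column 1

Recompute each row's even parity and compare to rp:
  r0: data parity 0, sent rp 0 → ok
  r1: data parity 0, sent rp 1 → mismatch
  r2: data parity 1, sent rp 1 → ok
  r3: data parity 1, sent rp 1 → ok
  r4: data parity 0, sent rp 0 → ok
Recompute each column's even parity and compare to cp:
  c0: data parity 1, sent cp 1 → ok
  c1: data parity 1, sent cp 0 → mismatch
  c2: data parity 0, sent cp 0 → ok
  c3: data parity 0, sent cp 0 → ok
  c4: data parity 0, sent cp 0 → ok
Exactly one row (r1) and one column (c1) fail → the flipped bit is at their intersection.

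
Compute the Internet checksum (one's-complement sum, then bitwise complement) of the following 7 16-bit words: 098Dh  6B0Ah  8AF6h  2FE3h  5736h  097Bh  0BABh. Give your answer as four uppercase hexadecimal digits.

6432

One's-complement addition (fold any carry out of bit 15 back into bit 0):
  0x098D + 0x6B0A = 0x07497
  0x7497 + 0x8AF6 = 0x0FF8D
  0xFF8D + 0x2FE3 = 0x12F70 → wrap carry → 0x2F71
  0x2F71 + 0x5736 = 0x086A7
  0x86A7 + 0x097B = 0x09022
  0x9022 + 0x0BAB = 0x09BCD
One's-complement sum = 0x9BCD.
Checksum = ~0x9BCD & 0xFFFF = 0x6432.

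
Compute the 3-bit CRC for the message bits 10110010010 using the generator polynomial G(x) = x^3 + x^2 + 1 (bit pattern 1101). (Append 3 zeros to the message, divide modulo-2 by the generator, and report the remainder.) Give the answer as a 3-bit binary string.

Append 3 zeros: 10110010010000. Divide by 1101 (XOR where the leading bit is 1):
  pos 0: 1011 XOR 1101 = 0110
  pos 1: 1100 XOR 1101 = 0001
  pos 4: 1010 XOR 1101 = 0111
  pos 5: 1110 XOR 1101 = 0011
  pos 7: 1110 XOR 1101 = 0011
  pos 9: 1100 XOR 1101 = 0001
Remainder (last 3 bits) = 010. This is the CRC / FCS.

010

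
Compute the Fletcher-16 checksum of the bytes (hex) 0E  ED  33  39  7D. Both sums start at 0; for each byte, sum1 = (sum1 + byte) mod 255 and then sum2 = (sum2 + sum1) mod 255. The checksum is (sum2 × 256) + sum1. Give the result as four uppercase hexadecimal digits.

Running sums (mod 255):
  after byte 0 (0E): sum1=14, sum2=14
  after byte 1 (ED): sum1=251, sum2=10
  after byte 2 (33): sum1=47, sum2=57
  after byte 3 (39): sum1=104, sum2=161
  after byte 4 (7D): sum1=229, sum2=135
Checksum = sum2·256 + sum1 = 135·256 + 229 = 34789 = 0x87E5.

87E5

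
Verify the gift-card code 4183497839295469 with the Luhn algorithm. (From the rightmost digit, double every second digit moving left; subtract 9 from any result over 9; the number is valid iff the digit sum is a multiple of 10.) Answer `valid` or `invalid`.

From the right, keep odd positions and double even positions (subtract 9 from any doubled value over 9):
  doubled (positions 2,4,...): 3 1 4 6 5 8 7 8 → sum 42
  kept (positions 1,3,...): 9 4 9 9 8 9 3 1 → sum 52
Total = 94.
94 mod 10 = 4, so the number is invalid.

invalid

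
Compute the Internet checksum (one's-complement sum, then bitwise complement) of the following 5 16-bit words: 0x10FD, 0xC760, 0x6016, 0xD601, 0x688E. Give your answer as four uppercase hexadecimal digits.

88FB

One's-complement addition (fold any carry out of bit 15 back into bit 0):
  0x10FD + 0xC760 = 0x0D85D
  0xD85D + 0x6016 = 0x13873 → wrap carry → 0x3874
  0x3874 + 0xD601 = 0x10E75 → wrap carry → 0x0E76
  0x0E76 + 0x688E = 0x07704
One's-complement sum = 0x7704.
Checksum = ~0x7704 & 0xFFFF = 0x88FB.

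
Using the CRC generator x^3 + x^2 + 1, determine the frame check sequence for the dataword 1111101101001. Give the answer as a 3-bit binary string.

Append 3 zeros: 1111101101001000. Divide by 1101 (XOR where the leading bit is 1):
  pos 0: 1111 XOR 1101 = 0010
  pos 2: 1010 XOR 1101 = 0111
  pos 3: 1111 XOR 1101 = 0010
  pos 5: 1010 XOR 1101 = 0111
  pos 6: 1111 XOR 1101 = 0010
  pos 8: 1000 XOR 1101 = 0101
  pos 9: 1011 XOR 1101 = 0110
  pos 10: 1100 XOR 1101 = 0001
Remainder (last 3 bits) = 100. This is the CRC / FCS.

100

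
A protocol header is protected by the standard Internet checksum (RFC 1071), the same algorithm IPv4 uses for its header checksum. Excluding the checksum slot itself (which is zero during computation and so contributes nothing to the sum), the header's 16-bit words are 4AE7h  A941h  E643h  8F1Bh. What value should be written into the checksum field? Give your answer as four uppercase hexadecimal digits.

9677

One's-complement addition (fold any carry out of bit 15 back into bit 0):
  0x4AE7 + 0xA941 = 0x0F428
  0xF428 + 0xE643 = 0x1DA6B → wrap carry → 0xDA6C
  0xDA6C + 0x8F1B = 0x16987 → wrap carry → 0x6988
One's-complement sum = 0x6988.
Checksum = ~0x6988 & 0xFFFF = 0x9677.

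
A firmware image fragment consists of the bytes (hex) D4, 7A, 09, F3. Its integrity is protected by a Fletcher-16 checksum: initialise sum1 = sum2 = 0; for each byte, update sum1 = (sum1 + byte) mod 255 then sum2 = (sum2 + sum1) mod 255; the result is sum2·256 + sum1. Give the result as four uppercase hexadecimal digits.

C84C

Running sums (mod 255):
  after byte 0 (D4): sum1=212, sum2=212
  after byte 1 (7A): sum1=79, sum2=36
  after byte 2 (09): sum1=88, sum2=124
  after byte 3 (F3): sum1=76, sum2=200
Checksum = sum2·256 + sum1 = 200·256 + 76 = 51276 = 0xC84C.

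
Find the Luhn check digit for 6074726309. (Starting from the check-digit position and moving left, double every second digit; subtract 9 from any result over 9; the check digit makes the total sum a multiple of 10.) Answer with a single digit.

7

Partial digits right→left: 9 0 3 6 2 7 4 7 0 6
Double every second digit counting from the check-digit position (so the 1st, 3rd, 5th, ... of the partial from the right).
  doubled (with −9 where >9): 9 6 4 8 0 → sum 27
  kept as-is: 0 6 7 7 6 → sum 26
Total = 27 + 26 = 53.
Check digit = (10 − (53 mod 10)) mod 10 = 7.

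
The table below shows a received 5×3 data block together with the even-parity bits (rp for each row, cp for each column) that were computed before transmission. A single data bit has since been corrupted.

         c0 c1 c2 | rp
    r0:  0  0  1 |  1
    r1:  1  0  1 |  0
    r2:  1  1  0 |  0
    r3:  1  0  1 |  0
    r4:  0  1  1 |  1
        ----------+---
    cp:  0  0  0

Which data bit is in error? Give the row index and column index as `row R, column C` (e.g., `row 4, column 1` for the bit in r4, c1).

row 4, column 0

Recompute each row's even parity and compare to rp:
  r0: data parity 1, sent rp 1 → ok
  r1: data parity 0, sent rp 0 → ok
  r2: data parity 0, sent rp 0 → ok
  r3: data parity 0, sent rp 0 → ok
  r4: data parity 0, sent rp 1 → mismatch
Recompute each column's even parity and compare to cp:
  c0: data parity 1, sent cp 0 → mismatch
  c1: data parity 0, sent cp 0 → ok
  c2: data parity 0, sent cp 0 → ok
Exactly one row (r4) and one column (c0) fail → the flipped bit is at their intersection.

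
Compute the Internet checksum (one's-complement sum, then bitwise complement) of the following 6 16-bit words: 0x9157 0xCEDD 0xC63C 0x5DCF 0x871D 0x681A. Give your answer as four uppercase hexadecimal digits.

One's-complement addition (fold any carry out of bit 15 back into bit 0):
  0x9157 + 0xCEDD = 0x16034 → wrap carry → 0x6035
  0x6035 + 0xC63C = 0x12671 → wrap carry → 0x2672
  0x2672 + 0x5DCF = 0x08441
  0x8441 + 0x871D = 0x10B5E → wrap carry → 0x0B5F
  0x0B5F + 0x681A = 0x07379
One's-complement sum = 0x7379.
Checksum = ~0x7379 & 0xFFFF = 0x8C86.

8C86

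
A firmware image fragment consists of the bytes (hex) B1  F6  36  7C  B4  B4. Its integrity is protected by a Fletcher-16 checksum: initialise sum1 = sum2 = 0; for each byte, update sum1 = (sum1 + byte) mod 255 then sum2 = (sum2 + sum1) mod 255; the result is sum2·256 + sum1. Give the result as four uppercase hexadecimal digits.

Running sums (mod 255):
  after byte 0 (B1): sum1=177, sum2=177
  after byte 1 (F6): sum1=168, sum2=90
  after byte 2 (36): sum1=222, sum2=57
  after byte 3 (7C): sum1=91, sum2=148
  after byte 4 (B4): sum1=16, sum2=164
  after byte 5 (B4): sum1=196, sum2=105
Checksum = sum2·256 + sum1 = 105·256 + 196 = 27076 = 0x69C4.

69C4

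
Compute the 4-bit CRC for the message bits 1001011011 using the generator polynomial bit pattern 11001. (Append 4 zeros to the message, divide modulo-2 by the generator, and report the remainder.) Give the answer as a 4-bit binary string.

Append 4 zeros: 10010110110000. Divide by 11001 (XOR where the leading bit is 1):
  pos 0: 10010 XOR 11001 = 01011
  pos 1: 10111 XOR 11001 = 01110
  pos 2: 11101 XOR 11001 = 00100
  pos 4: 10001 XOR 11001 = 01000
  pos 5: 10001 XOR 11001 = 01000
  pos 6: 10000 XOR 11001 = 01001
  pos 7: 10010 XOR 11001 = 01011
  pos 8: 10110 XOR 11001 = 01111
  pos 9: 11110 XOR 11001 = 00111
Remainder (last 4 bits) = 0111. This is the CRC / FCS.

0111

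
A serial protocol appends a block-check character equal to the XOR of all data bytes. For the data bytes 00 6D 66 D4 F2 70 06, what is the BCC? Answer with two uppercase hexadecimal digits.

XOR the bytes together:
  start with 0x00
  0x00 ⊕ 0x6D = 0x6D
  0x6D ⊕ 0x66 = 0x0B
  0x0B ⊕ 0xD4 = 0xDF
  0xDF ⊕ 0xF2 = 0x2D
  0x2D ⊕ 0x70 = 0x5D
  0x5D ⊕ 0x06 = 0x5B

5B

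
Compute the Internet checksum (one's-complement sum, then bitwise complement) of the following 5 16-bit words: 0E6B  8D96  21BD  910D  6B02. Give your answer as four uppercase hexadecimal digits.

One's-complement addition (fold any carry out of bit 15 back into bit 0):
  0x0E6B + 0x8D96 = 0x09C01
  0x9C01 + 0x21BD = 0x0BDBE
  0xBDBE + 0x910D = 0x14ECB → wrap carry → 0x4ECC
  0x4ECC + 0x6B02 = 0x0B9CE
One's-complement sum = 0xB9CE.
Checksum = ~0xB9CE & 0xFFFF = 0x4631.

4631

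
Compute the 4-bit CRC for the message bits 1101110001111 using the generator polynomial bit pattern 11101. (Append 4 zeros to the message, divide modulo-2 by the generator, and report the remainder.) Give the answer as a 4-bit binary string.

0111

Append 4 zeros: 11011100011110000. Divide by 11101 (XOR where the leading bit is 1):
  pos 0: 11011 XOR 11101 = 00110
  pos 2: 11010 XOR 11101 = 00111
  pos 4: 11100 XOR 11101 = 00001
  pos 8: 11111 XOR 11101 = 00010
  pos 11: 10000 XOR 11101 = 01101
  pos 12: 11010 XOR 11101 = 00111
Remainder (last 4 bits) = 0111. This is the CRC / FCS.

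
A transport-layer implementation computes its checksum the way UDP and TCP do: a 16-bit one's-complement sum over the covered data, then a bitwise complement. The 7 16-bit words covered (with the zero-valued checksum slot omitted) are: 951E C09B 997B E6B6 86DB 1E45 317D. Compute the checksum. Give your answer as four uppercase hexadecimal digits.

One's-complement addition (fold any carry out of bit 15 back into bit 0):
  0x951E + 0xC09B = 0x155B9 → wrap carry → 0x55BA
  0x55BA + 0x997B = 0x0EF35
  0xEF35 + 0xE6B6 = 0x1D5EB → wrap carry → 0xD5EC
  0xD5EC + 0x86DB = 0x15CC7 → wrap carry → 0x5CC8
  0x5CC8 + 0x1E45 = 0x07B0D
  0x7B0D + 0x317D = 0x0AC8A
One's-complement sum = 0xAC8A.
Checksum = ~0xAC8A & 0xFFFF = 0x5375.

5375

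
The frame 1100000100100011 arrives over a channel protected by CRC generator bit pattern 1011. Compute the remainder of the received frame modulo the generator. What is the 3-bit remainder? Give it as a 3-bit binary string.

101

Modulo-2 division of 1100000100100011 by 1011:
  pos 0: 1100 XOR 1011 = 0111
  pos 1: 1110 XOR 1011 = 0101
  pos 2: 1010 XOR 1011 = 0001
  pos 5: 1010 XOR 1011 = 0001
  pos 8: 1010 XOR 1011 = 0001
  pos 11: 1001 XOR 1011 = 0010
Remainder = 101 (nonzero — an error is detected).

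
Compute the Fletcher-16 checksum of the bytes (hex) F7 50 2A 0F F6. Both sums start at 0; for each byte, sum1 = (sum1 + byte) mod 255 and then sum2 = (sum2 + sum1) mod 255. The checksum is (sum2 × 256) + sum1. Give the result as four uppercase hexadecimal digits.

AC78

Running sums (mod 255):
  after byte 0 (F7): sum1=247, sum2=247
  after byte 1 (50): sum1=72, sum2=64
  after byte 2 (2A): sum1=114, sum2=178
  after byte 3 (0F): sum1=129, sum2=52
  after byte 4 (F6): sum1=120, sum2=172
Checksum = sum2·256 + sum1 = 172·256 + 120 = 44152 = 0xAC78.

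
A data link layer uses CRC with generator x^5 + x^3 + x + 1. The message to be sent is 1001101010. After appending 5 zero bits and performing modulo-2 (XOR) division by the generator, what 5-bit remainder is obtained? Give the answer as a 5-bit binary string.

Append 5 zeros: 100110101000000. Divide by 101011 (XOR where the leading bit is 1):
  pos 0: 100110 XOR 101011 = 001101
  pos 2: 110110 XOR 101011 = 011101
  pos 3: 111011 XOR 101011 = 010000
  pos 4: 100000 XOR 101011 = 001011
  pos 6: 101100 XOR 101011 = 000111
  pos 9: 111000 XOR 101011 = 010011
Remainder (last 5 bits) = 10011. This is the CRC / FCS.

10011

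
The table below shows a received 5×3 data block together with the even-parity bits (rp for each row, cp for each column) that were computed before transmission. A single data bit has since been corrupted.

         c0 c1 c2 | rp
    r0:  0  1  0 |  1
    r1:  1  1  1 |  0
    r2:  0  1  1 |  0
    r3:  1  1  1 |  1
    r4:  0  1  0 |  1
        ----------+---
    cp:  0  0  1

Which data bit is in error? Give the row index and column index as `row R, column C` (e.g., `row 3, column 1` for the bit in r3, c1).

Recompute each row's even parity and compare to rp:
  r0: data parity 1, sent rp 1 → ok
  r1: data parity 1, sent rp 0 → mismatch
  r2: data parity 0, sent rp 0 → ok
  r3: data parity 1, sent rp 1 → ok
  r4: data parity 1, sent rp 1 → ok
Recompute each column's even parity and compare to cp:
  c0: data parity 0, sent cp 0 → ok
  c1: data parity 1, sent cp 0 → mismatch
  c2: data parity 1, sent cp 1 → ok
Exactly one row (r1) and one column (c1) fail → the flipped bit is at their intersection.

row 1, column 1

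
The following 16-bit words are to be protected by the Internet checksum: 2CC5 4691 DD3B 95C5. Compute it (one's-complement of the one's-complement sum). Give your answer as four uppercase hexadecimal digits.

One's-complement addition (fold any carry out of bit 15 back into bit 0):
  0x2CC5 + 0x4691 = 0x07356
  0x7356 + 0xDD3B = 0x15091 → wrap carry → 0x5092
  0x5092 + 0x95C5 = 0x0E657
One's-complement sum = 0xE657.
Checksum = ~0xE657 & 0xFFFF = 0x19A8.

19A8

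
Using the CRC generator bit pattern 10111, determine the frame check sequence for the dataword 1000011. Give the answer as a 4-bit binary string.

0001

Append 4 zeros: 10000110000. Divide by 10111 (XOR where the leading bit is 1):
  pos 0: 10000 XOR 10111 = 00111
  pos 2: 11111 XOR 10111 = 01000
  pos 3: 10000 XOR 10111 = 00111
  pos 5: 11100 XOR 10111 = 01011
  pos 6: 10110 XOR 10111 = 00001
Remainder (last 4 bits) = 0001. This is the CRC / FCS.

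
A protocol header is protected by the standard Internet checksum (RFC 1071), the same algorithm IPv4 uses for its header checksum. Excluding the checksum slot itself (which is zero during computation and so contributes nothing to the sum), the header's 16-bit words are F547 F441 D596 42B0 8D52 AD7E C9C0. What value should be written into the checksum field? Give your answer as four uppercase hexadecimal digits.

One's-complement addition (fold any carry out of bit 15 back into bit 0):
  0xF547 + 0xF441 = 0x1E988 → wrap carry → 0xE989
  0xE989 + 0xD596 = 0x1BF1F → wrap carry → 0xBF20
  0xBF20 + 0x42B0 = 0x101D0 → wrap carry → 0x01D1
  0x01D1 + 0x8D52 = 0x08F23
  0x8F23 + 0xAD7E = 0x13CA1 → wrap carry → 0x3CA2
  0x3CA2 + 0xC9C0 = 0x10662 → wrap carry → 0x0663
One's-complement sum = 0x0663.
Checksum = ~0x0663 & 0xFFFF = 0xF99C.

F99C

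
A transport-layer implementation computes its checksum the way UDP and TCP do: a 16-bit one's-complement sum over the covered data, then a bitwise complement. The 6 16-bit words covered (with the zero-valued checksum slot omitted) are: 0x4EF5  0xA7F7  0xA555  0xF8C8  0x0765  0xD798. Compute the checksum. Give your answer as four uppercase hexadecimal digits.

8BF6

One's-complement addition (fold any carry out of bit 15 back into bit 0):
  0x4EF5 + 0xA7F7 = 0x0F6EC
  0xF6EC + 0xA555 = 0x19C41 → wrap carry → 0x9C42
  0x9C42 + 0xF8C8 = 0x1950A → wrap carry → 0x950B
  0x950B + 0x0765 = 0x09C70
  0x9C70 + 0xD798 = 0x17408 → wrap carry → 0x7409
One's-complement sum = 0x7409.
Checksum = ~0x7409 & 0xFFFF = 0x8BF6.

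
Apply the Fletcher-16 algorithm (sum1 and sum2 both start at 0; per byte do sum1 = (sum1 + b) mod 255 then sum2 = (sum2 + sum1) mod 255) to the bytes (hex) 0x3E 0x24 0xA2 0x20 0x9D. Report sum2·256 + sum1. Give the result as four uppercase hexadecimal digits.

Running sums (mod 255):
  after byte 0 (0x3E): sum1=62, sum2=62
  after byte 1 (0x24): sum1=98, sum2=160
  after byte 2 (0xA2): sum1=5, sum2=165
  after byte 3 (0x20): sum1=37, sum2=202
  after byte 4 (0x9D): sum1=194, sum2=141
Checksum = sum2·256 + sum1 = 141·256 + 194 = 36290 = 0x8DC2.

8DC2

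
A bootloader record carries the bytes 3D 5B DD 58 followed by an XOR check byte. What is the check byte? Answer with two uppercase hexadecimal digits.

E3

XOR the bytes together:
  start with 0x3D
  0x3D ⊕ 0x5B = 0x66
  0x66 ⊕ 0xDD = 0xBB
  0xBB ⊕ 0x58 = 0xE3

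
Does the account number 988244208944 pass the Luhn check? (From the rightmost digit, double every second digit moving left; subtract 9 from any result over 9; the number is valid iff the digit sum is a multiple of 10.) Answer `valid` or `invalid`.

From the right, keep odd positions and double even positions (subtract 9 from any doubled value over 9):
  doubled (positions 2,4,...): 8 7 4 8 7 9 → sum 43
  kept (positions 1,3,...): 4 9 0 4 2 8 → sum 27
Total = 70.
70 mod 10 = 0, so the number is valid.

valid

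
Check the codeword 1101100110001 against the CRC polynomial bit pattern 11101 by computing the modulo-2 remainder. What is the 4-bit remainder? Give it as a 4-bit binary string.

0111

Modulo-2 division of 1101100110001 by 11101:
  pos 0: 11011 XOR 11101 = 00110
  pos 2: 11000 XOR 11101 = 00101
  pos 4: 10111 XOR 11101 = 01010
  pos 5: 10100 XOR 11101 = 01001
  pos 6: 10010 XOR 11101 = 01111
  pos 7: 11110 XOR 11101 = 00011
Remainder = 0111 (nonzero — an error is detected).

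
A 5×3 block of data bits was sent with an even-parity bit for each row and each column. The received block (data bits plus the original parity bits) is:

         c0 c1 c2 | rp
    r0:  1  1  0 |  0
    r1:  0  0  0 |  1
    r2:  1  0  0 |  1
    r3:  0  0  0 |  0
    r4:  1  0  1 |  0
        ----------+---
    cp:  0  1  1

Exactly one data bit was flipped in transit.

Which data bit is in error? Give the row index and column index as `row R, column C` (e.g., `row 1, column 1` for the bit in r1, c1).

row 1, column 0

Recompute each row's even parity and compare to rp:
  r0: data parity 0, sent rp 0 → ok
  r1: data parity 0, sent rp 1 → mismatch
  r2: data parity 1, sent rp 1 → ok
  r3: data parity 0, sent rp 0 → ok
  r4: data parity 0, sent rp 0 → ok
Recompute each column's even parity and compare to cp:
  c0: data parity 1, sent cp 0 → mismatch
  c1: data parity 1, sent cp 1 → ok
  c2: data parity 1, sent cp 1 → ok
Exactly one row (r1) and one column (c0) fail → the flipped bit is at their intersection.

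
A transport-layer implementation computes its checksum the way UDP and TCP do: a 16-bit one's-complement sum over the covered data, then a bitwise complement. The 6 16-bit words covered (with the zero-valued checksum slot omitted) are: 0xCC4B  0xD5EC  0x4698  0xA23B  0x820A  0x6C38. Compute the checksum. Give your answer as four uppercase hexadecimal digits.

86B0

One's-complement addition (fold any carry out of bit 15 back into bit 0):
  0xCC4B + 0xD5EC = 0x1A237 → wrap carry → 0xA238
  0xA238 + 0x4698 = 0x0E8D0
  0xE8D0 + 0xA23B = 0x18B0B → wrap carry → 0x8B0C
  0x8B0C + 0x820A = 0x10D16 → wrap carry → 0x0D17
  0x0D17 + 0x6C38 = 0x0794F
One's-complement sum = 0x794F.
Checksum = ~0x794F & 0xFFFF = 0x86B0.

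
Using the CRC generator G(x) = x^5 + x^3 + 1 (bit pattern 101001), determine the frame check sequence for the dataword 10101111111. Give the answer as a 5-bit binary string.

Append 5 zeros: 1010111111100000. Divide by 101001 (XOR where the leading bit is 1):
  pos 0: 101011 XOR 101001 = 000010
  pos 4: 101111 XOR 101001 = 000110
  pos 7: 110100 XOR 101001 = 011101
  pos 8: 111010 XOR 101001 = 010011
  pos 9: 100110 XOR 101001 = 001111
Remainder (last 5 bits) = 11110. This is the CRC / FCS.

11110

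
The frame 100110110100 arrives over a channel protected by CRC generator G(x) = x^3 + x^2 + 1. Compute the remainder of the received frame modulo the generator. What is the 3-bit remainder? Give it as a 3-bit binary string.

100

Modulo-2 division of 100110110100 by 1101:
  pos 0: 1001 XOR 1101 = 0100
  pos 1: 1001 XOR 1101 = 0100
  pos 2: 1000 XOR 1101 = 0101
  pos 3: 1011 XOR 1101 = 0110
  pos 4: 1101 XOR 1101 = 0000
Remainder = 100 (nonzero — an error is detected).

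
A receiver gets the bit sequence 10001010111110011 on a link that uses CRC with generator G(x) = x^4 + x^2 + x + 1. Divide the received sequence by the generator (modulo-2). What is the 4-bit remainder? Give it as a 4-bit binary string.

0000

Modulo-2 division of 10001010111110011 by 10111:
  pos 0: 10001 XOR 10111 = 00110
  pos 2: 11001 XOR 10111 = 01110
  pos 3: 11100 XOR 10111 = 01011
  pos 4: 10111 XOR 10111 = 00000
  pos 9: 11110 XOR 10111 = 01001
  pos 10: 10010 XOR 10111 = 00101
  pos 12: 10111 XOR 10111 = 00000
Remainder = 0000 (zero — the frame passes the CRC check).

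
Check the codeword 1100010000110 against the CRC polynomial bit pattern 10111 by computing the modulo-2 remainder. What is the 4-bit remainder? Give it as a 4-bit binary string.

Modulo-2 division of 1100010000110 by 10111:
  pos 0: 11000 XOR 10111 = 01111
  pos 1: 11111 XOR 10111 = 01000
  pos 2: 10000 XOR 10111 = 00111
  pos 4: 11100 XOR 10111 = 01011
  pos 5: 10110 XOR 10111 = 00001
Remainder = 1110 (nonzero — an error is detected).

1110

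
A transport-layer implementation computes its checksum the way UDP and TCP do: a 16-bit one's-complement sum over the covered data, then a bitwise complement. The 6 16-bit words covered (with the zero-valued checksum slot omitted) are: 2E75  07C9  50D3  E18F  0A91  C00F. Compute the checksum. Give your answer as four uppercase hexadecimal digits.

CCBD

One's-complement addition (fold any carry out of bit 15 back into bit 0):
  0x2E75 + 0x07C9 = 0x0363E
  0x363E + 0x50D3 = 0x08711
  0x8711 + 0xE18F = 0x168A0 → wrap carry → 0x68A1
  0x68A1 + 0x0A91 = 0x07332
  0x7332 + 0xC00F = 0x13341 → wrap carry → 0x3342
One's-complement sum = 0x3342.
Checksum = ~0x3342 & 0xFFFF = 0xCCBD.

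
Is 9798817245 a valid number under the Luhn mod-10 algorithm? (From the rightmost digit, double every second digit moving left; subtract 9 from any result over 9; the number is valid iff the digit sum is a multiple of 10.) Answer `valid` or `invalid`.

invalid

From the right, keep odd positions and double even positions (subtract 9 from any doubled value over 9):
  doubled (positions 2,4,...): 8 5 7 9 9 → sum 38
  kept (positions 1,3,...): 5 2 1 8 7 → sum 23
Total = 61.
61 mod 10 = 1, so the number is invalid.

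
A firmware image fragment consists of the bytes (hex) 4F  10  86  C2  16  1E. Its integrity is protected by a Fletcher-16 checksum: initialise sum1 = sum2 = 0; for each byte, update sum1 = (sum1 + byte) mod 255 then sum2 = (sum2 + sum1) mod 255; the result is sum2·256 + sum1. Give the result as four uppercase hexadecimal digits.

Running sums (mod 255):
  after byte 0 (4F): sum1=79, sum2=79
  after byte 1 (10): sum1=95, sum2=174
  after byte 2 (86): sum1=229, sum2=148
  after byte 3 (C2): sum1=168, sum2=61
  after byte 4 (16): sum1=190, sum2=251
  after byte 5 (1E): sum1=220, sum2=216
Checksum = sum2·256 + sum1 = 216·256 + 220 = 55516 = 0xD8DC.

D8DC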